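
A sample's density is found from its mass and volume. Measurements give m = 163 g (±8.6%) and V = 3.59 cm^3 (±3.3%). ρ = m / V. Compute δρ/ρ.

Each factor contributes (exponent × relative error)² to (δρ/ρ)²:
  (1·δm/m)² = (1×0.0860)² = 0.00740;  (-1·δV/V)² = (-1×0.0330)² = 0.00109
δρ/ρ = √(0.00848) = 0.0921

0.0921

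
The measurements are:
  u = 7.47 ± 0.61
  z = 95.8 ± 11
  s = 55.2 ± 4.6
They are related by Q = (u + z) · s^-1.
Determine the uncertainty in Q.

Let w = u + z = 103. δw = √(δu² + δz²) = √(0.372 + 121) = 11.0, so δw/w = 0.107.
Q is then a monomial in w, s:
δQ/Q = √((δw/w)² + (-1·δs/s)²) = √(0.0114 + 0.00694) = 0.135
Q = 1.87, so δQ = 0.135 × 1.87 = 0.253.

0.253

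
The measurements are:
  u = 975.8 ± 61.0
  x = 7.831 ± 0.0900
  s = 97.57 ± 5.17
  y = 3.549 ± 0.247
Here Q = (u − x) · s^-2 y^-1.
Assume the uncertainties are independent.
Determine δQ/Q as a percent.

Let w = u − x = 968.0. δw = √(δu² + δx²) = √(3720 + 0.00810) = 61.0, so δw/w = 0.0630.
Q is then a monomial in w, s, y:
δQ/Q = √((δw/w)² + (-2·δs/s)² + (-1·δy/y)²) = √(0.00397 + 0.0112 + 0.00484) = 0.142

14.2%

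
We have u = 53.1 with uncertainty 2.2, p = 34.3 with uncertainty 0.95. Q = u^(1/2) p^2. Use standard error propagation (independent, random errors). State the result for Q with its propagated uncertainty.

8570 ± 507

For a monomial Q ∝ u^(1/2), p^2, fractional errors add in quadrature:
  (½·δu/u)² = (0.5×0.0414)² = 0.000429;  (2·δp/p)² = (2×0.0277)² = 0.00307
δQ/Q = √(0.00350) = 0.0591
Q = 8570, so δQ = 0.0591 × 8570 = 507.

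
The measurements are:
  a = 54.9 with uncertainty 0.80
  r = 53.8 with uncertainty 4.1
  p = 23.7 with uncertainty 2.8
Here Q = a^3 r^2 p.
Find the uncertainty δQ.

Products/powers → add relative errors in quadrature, weighted by exponent:
  (3·δa/a)² = (3×0.0146)² = 0.00191;  (2·δr/r)² = (2×0.0762)² = 0.0232;  (1·δp/p)² = (1×0.118)² = 0.0140
δQ/Q = √(0.0391) = 0.198
Q = 1.14e+10, so δQ = 0.198 × 1.14e+10 = 2.24e+09.

2.24e+09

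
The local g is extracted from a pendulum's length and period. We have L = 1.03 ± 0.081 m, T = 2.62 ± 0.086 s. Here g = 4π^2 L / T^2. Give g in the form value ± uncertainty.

5.92 ± 0.607 m/s^2

g is a product of powers, so relative uncertainties combine in quadrature:
  (1·δL/L)² = (1×0.0786)² = 0.00618;  (-2·δT/T)² = (-2×0.0328)² = 0.00431
δg/g = √(0.0105) = 0.102
g = 5.92 m/s^2, so δg = 0.102 × 5.92 = 0.607 m/s^2.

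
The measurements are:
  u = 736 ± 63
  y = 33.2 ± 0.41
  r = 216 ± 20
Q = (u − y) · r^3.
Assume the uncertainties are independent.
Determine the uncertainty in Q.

Let w = u − y = 703. δw = √(δu² + δy²) = √(3970 + 0.168) = 63.0, so δw/w = 0.0896.
Q is then a monomial in w, r:
δQ/Q = √((δw/w)² + (3·δr/r)²) = √(0.00804 + 0.0772) = 0.292
Q = 7.08e+09, so δQ = 0.292 × 7.08e+09 = 2.07e+09.

2.07e+09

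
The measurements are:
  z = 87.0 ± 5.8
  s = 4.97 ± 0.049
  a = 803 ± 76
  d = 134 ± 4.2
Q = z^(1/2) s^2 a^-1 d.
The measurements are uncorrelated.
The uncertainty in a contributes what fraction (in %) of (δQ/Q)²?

(δQ/Q)² = (½·δz/z)² + (2·δs/s)² + (-1·δa/a)² + (1·δd/d)²
  z term: (0.5×0.0667)² = 0.00111
  s term: (2×0.00986)² = 0.000389
  a term: (-1×0.0946)² = 0.00896
  d term: (1×0.0313)² = 0.000982
Total = 0.0114. Share from a = 0.00896/0.0114 = 0.783.

78.3%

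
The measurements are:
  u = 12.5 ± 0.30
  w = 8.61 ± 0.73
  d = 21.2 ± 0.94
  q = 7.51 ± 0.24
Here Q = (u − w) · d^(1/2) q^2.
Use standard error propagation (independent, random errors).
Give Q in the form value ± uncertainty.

1010 ± 216

Let h = u − w = 3.89. δh = √(δu² + δw²) = √(0.0900 + 0.533) = 0.789, so δh/h = 0.203.
Q is then a monomial in h, d, q:
δQ/Q = √((δh/h)² + (½·δd/d)² + (2·δq/q)²) = √(0.0412 + 0.000492 + 0.00409) = 0.214
Q = 1010, so δQ = 0.214 × 1010 = 216.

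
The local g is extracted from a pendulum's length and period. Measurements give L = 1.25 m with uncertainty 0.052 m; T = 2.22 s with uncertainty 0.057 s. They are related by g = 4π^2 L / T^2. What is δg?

0.662 m/s^2

g is a product of powers, so relative uncertainties combine in quadrature:
  (1·δL/L)² = (1×0.0416)² = 0.00173;  (-2·δT/T)² = (-2×0.0257)² = 0.00264
δg/g = √(0.00437) = 0.0661
g = 10.0 m/s^2, so δg = 0.0661 × 10.0 = 0.662 m/s^2.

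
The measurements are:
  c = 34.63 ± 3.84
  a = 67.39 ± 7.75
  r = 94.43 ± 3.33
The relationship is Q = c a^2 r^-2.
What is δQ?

4.67

Each factor contributes (exponent × relative error)² to (δQ/Q)²:
  (1·δc/c)² = (1×0.111)² = 0.0123;  (2·δa/a)² = (2×0.115)² = 0.0529;  (-2·δr/r)² = (-2×0.0353)² = 0.00497
δQ/Q = √(0.0702) = 0.265
Q = 17.64, so δQ = 0.265 × 17.64 = 4.67.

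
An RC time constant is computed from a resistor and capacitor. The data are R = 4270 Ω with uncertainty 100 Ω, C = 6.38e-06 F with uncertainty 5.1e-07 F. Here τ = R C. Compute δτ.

0.00227 s

τ is a product of powers, so relative uncertainties combine in quadrature:
  (1·δR/R)² = (1×0.0234)² = 0.000548;  (1·δC/C)² = (1×0.0799)² = 0.00639
δτ/τ = √(0.00694) = 0.0833
τ = 0.0272 s, so δτ = 0.0833 × 0.0272 = 0.00227 s.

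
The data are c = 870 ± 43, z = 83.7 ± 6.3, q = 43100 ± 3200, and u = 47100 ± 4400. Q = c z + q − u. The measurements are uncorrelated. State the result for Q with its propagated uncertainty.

68800 ± 8520

Let p = c·z = 72800. δp/p = √((1·δc/c)² + (1·δz/z)²) = √(0.00244 + 0.00567) = 0.0900, so δp = 6560.
Q = p + q − u: δQ = √(δp² + δq² + δu²) = √(4.3e+07 + 1.02e+07 + 1.94e+07) = 8520
Q = 68800.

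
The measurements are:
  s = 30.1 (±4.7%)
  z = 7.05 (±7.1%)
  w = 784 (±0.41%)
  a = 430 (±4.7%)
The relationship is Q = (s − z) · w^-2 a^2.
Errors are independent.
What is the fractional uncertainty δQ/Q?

0.115

Let u = s − z = 23.1. δu = √(δs² + δz²) = √(2.00 + 0.251) = 1.50, so δu/u = 0.0651.
Q is then a monomial in u, w, a:
δQ/Q = √((δu/u)² + (-2·δw/w)² + (2·δa/a)²) = √(0.00424 + 6.72e-05 + 0.00884) = 0.115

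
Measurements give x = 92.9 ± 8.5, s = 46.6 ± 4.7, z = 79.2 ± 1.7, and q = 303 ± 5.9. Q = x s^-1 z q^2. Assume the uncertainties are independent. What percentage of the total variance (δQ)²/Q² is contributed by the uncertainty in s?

(δQ/Q)² = (1·δx/x)² + (-1·δs/s)² + (1·δz/z)² + (2·δq/q)²
  x term: (1×0.0915)² = 0.00837
  s term: (-1×0.101)² = 0.0102
  z term: (1×0.0215)² = 0.000461
  q term: (2×0.0195)² = 0.00152
Total = 0.0205. Share from s = 0.0102/0.0205 = 0.496.

49.6%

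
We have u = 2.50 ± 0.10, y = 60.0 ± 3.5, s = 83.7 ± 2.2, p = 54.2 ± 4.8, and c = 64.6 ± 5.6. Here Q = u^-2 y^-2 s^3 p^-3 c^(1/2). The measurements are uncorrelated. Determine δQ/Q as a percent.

31.4%

Relative error in a monomial: (δQ/Q)² = Σ (nᵢ · δxᵢ/xᵢ)².
  (-2·δu/u)² = (-2×0.0400)² = 0.00640;  (-2·δy/y)² = (-2×0.0583)² = 0.0136;  (3·δs/s)² = (3×0.0263)² = 0.00622;  (-3·δp/p)² = (-3×0.0886)² = 0.0706;  (½·δc/c)² = (0.5×0.0867)² = 0.00188
δQ/Q = √(0.0987) = 0.314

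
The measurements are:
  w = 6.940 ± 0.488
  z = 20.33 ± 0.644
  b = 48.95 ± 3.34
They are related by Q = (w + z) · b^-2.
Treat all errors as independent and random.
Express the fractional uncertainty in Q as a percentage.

Let u = w + z = 27.27. δu = √(δw² + δz²) = √(0.238 + 0.415) = 0.808, so δu/u = 0.0296.
Q is then a monomial in u, b:
δQ/Q = √((δu/u)² + (-2·δb/b)²) = √(0.000878 + 0.0186) = 0.140

14.0%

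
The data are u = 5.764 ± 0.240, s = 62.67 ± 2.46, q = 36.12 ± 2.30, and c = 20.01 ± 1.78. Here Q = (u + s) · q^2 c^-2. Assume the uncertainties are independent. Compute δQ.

49.4

Let w = u + s = 68.43. δw = √(δu² + δs²) = √(0.0576 + 6.05) = 2.47, so δw/w = 0.0361.
Q is then a monomial in w, q, c:
δQ/Q = √((δw/w)² + (2·δq/q)² + (-2·δc/c)²) = √(0.00130 + 0.0162 + 0.0317) = 0.222
Q = 223.0, so δQ = 0.222 × 223.0 = 49.4.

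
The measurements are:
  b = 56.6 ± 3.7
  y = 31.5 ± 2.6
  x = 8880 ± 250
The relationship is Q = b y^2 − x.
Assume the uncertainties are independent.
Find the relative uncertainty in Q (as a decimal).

Let p = b·y^2 = 56200. δp/p = √((1·δb/b)² + (2·δy/y)²) = √(0.00427 + 0.0273) = 0.178, so δp = 9970.
Q = p − x: δQ = √(δp² + δx²) = √(9.94e+07 + 62500) = 9970
Q = 47300, so δQ/Q = 9970/47300 = 0.211.

0.211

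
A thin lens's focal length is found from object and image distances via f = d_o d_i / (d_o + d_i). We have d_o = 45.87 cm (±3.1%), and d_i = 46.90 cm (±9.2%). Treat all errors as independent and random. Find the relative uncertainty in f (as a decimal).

∂f/∂d_o = (d_i/(d_o+d_i))² = 0.256;  ∂f/∂d_i = (d_o/(d_o+d_i))² = 0.244
δf = √((∂f/∂d_o · δd_o)² + (∂f/∂d_i · δd_i)²) = √(0.132 + 1.11) = 1.12 cm
f = 23.19 cm, so δf/f = 1.12/23.19 = 0.0481.

0.0481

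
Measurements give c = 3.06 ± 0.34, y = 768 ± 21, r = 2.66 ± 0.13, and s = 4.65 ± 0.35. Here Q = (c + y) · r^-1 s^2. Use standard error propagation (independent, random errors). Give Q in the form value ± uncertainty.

Let u = c + y = 771. δu = √(δc² + δy²) = √(0.116 + 441) = 21.0, so δu/u = 0.0272.
Q is then a monomial in u, r, s:
δQ/Q = √((δu/u)² + (-1·δr/r)² + (2·δs/s)²) = √(0.000742 + 0.00239 + 0.0227) = 0.161
Q = 6270, so δQ = 0.161 × 6270 = 1010.

6270 ± 1010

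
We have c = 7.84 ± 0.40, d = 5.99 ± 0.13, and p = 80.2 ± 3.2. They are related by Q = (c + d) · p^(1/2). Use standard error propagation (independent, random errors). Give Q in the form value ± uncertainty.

124 ± 4.50

Let u = c + d = 13.8. δu = √(δc² + δd²) = √(0.160 + 0.0169) = 0.421, so δu/u = 0.0304.
Q is then a monomial in u, p:
δQ/Q = √((δu/u)² + (½·δp/p)²) = √(0.000925 + 0.000398) = 0.0364
Q = 124, so δQ = 0.0364 × 124 = 4.50.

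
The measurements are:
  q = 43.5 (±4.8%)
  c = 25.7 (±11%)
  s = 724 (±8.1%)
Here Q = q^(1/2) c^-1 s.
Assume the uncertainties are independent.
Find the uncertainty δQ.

For a monomial Q ∝ q^(1/2), c^-1, s, fractional errors add in quadrature:
  (½·δq/q)² = (0.5×0.0480)² = 0.000576;  (-1·δc/c)² = (-1×0.110)² = 0.0121;  (1·δs/s)² = (1×0.0810)² = 0.00656
δQ/Q = √(0.0192) = 0.139
Q = 186, so δQ = 0.139 × 186 = 25.8.

25.8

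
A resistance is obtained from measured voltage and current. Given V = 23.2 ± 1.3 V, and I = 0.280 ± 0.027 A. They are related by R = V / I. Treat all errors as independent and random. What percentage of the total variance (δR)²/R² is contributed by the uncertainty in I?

74.8%

(δR/R)² = (1·δV/V)² + (-1·δI/I)²
  V term: (1×0.0560)² = 0.00314
  I term: (-1×0.0964)² = 0.00930
Total = 0.0124. Share from I = 0.00930/0.0124 = 0.748.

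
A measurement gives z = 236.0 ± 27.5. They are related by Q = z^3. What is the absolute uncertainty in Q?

For a monomial Q ∝ z^3, fractional errors add in quadrature:
  (3·δz/z)² = (3×0.117)² = 0.122
δQ/Q = √(0.122) = 0.350
Q = 1.314e+07, so δQ = 0.350 × 1.314e+07 = 4.59e+06.

4.59e+06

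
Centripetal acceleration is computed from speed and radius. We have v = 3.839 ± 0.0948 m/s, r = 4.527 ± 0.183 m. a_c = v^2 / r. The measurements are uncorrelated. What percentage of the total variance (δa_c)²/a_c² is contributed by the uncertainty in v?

(δa_c/a_c)² = (2·δv/v)² + (-1·δr/r)²
  v term: (2×0.0247)² = 0.00244
  r term: (-1×0.0404)² = 0.00163
Total = 0.00407. Share from v = 0.00244/0.00407 = 0.599.

59.9%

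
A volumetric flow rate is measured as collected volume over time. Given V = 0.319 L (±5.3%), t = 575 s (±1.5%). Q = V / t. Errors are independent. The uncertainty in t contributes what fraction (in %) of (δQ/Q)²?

(δQ/Q)² = (1·δV/V)² + (-1·δt/t)²
  V term: (1×0.0530)² = 0.00281
  t term: (-1×0.0150)² = 0.000225
Total = 0.00303. Share from t = 0.000225/0.00303 = 0.0742.

7.42%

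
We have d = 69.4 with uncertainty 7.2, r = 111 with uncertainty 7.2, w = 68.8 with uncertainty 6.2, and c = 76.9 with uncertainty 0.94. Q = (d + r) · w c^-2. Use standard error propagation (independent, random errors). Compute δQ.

Let u = d + r = 180. δu = √(δd² + δr²) = √(51.8 + 51.8) = 10.2, so δu/u = 0.0564.
Q is then a monomial in u, w, c:
δQ/Q = √((δu/u)² + (1·δw/w)² + (-2·δc/c)²) = √(0.00319 + 0.00812 + 0.000598) = 0.109
Q = 2.10, so δQ = 0.109 × 2.10 = 0.229.

0.229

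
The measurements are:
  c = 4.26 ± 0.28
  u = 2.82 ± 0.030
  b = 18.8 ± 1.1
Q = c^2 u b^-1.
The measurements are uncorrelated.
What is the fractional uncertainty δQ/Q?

0.144

Since Q is a product/quotient, work with relative uncertainties:
  (2·δc/c)² = (2×0.0657)² = 0.0173;  (1·δu/u)² = (1×0.0106)² = 0.000113;  (-1·δb/b)² = (-1×0.0585)² = 0.00342
δQ/Q = √(0.0208) = 0.144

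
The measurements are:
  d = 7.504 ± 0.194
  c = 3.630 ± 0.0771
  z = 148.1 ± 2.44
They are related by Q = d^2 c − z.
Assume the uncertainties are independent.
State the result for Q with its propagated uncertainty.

Let p = d^2·c = 204.4. δp/p = √((2·δd/d)² + (1·δc/c)²) = √(0.00267 + 0.000451) = 0.0559, so δp = 11.4.
Q = p − z: δQ = √(δp² + δz²) = √(131 + 5.95) = 11.7
Q = 56.31.

56.31 ± 11.7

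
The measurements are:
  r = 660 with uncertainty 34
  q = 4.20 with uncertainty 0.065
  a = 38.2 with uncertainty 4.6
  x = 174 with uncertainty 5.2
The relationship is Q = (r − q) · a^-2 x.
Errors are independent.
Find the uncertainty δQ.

Let u = r − q = 656. δu = √(δr² + δq²) = √(1160 + 0.00423) = 34.0, so δu/u = 0.0518.
Q is then a monomial in u, a, x:
δQ/Q = √((δu/u)² + (-2·δa/a)² + (1·δx/x)²) = √(0.00269 + 0.0580 + 0.000893) = 0.248
Q = 78.2, so δQ = 0.248 × 78.2 = 19.4.

19.4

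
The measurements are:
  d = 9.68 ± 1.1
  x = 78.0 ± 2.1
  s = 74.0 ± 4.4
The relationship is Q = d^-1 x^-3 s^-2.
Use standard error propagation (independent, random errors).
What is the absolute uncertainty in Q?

7.28e-12

For a monomial Q ∝ d^-1, x^-3, s^-2, fractional errors add in quadrature:
  (-1·δd/d)² = (-1×0.114)² = 0.0129;  (-3·δx/x)² = (-3×0.0269)² = 0.00652;  (-2·δs/s)² = (-2×0.0595)² = 0.0141
δQ/Q = √(0.0336) = 0.183
Q = 3.98e-11, so δQ = 0.183 × 3.98e-11 = 7.28e-12.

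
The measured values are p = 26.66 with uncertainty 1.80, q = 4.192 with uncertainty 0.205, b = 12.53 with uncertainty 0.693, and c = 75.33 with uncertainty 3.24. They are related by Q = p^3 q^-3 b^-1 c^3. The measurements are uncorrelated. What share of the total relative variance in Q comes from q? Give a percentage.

26.2%

(δQ/Q)² = (3·δp/p)² + (-3·δq/q)² + (-1·δb/b)² + (3·δc/c)²
  p term: (3×0.0675)² = 0.0410
  q term: (-3×0.0489)² = 0.0215
  b term: (-1×0.0553)² = 0.00306
  c term: (3×0.0430)² = 0.0166
Total = 0.0823. Share from q = 0.0215/0.0823 = 0.262.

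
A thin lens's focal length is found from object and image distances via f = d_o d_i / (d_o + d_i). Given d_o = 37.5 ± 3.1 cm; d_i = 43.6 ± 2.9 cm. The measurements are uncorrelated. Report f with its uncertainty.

∂f/∂d_o = (d_i/(d_o+d_i))² = 0.289;  ∂f/∂d_i = (d_o/(d_o+d_i))² = 0.214
δf = √((∂f/∂d_o · δd_o)² + (∂f/∂d_i · δd_i)²) = √(0.803 + 0.384) = 1.09 cm
f = 20.2 cm.

20.2 ± 1.09 cm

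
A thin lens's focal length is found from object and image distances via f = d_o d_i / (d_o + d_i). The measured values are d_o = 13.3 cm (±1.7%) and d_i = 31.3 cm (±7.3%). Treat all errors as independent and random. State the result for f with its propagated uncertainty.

9.33 ± 0.232 cm

∂f/∂d_o = (d_i/(d_o+d_i))² = 0.493;  ∂f/∂d_i = (d_o/(d_o+d_i))² = 0.0889
δf = √((∂f/∂d_o · δd_o)² + (∂f/∂d_i · δd_i)²) = √(0.0124 + 0.0413) = 0.232 cm
f = 9.33 cm.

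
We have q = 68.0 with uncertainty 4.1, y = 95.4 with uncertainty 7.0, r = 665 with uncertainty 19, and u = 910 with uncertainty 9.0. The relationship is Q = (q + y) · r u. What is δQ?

Let w = q + y = 163. δw = √(δq² + δy²) = √(16.8 + 49.0) = 8.11, so δw/w = 0.0496.
Q is then a monomial in w, r, u:
δQ/Q = √((δw/w)² + (1·δr/r)² + (1·δu/u)²) = √(0.00246 + 0.000816 + 9.78e-05) = 0.0581
Q = 9.89e+07, so δQ = 0.0581 × 9.89e+07 = 5.75e+06.

5.75e+06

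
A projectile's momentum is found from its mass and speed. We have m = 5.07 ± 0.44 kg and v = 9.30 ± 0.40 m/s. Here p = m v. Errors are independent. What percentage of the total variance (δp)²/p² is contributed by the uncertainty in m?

(δp/p)² = (1·δm/m)² + (1·δv/v)²
  m term: (1×0.0868)² = 0.00753
  v term: (1×0.0430)² = 0.00185
Total = 0.00938. Share from m = 0.00753/0.00938 = 0.803.

80.3%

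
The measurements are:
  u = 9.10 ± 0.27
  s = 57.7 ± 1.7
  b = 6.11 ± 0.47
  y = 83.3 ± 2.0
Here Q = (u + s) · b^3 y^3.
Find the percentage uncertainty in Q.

24.3%

Let w = u + s = 66.8. δw = √(δu² + δs²) = √(0.0729 + 2.89) = 1.72, so δw/w = 0.0258.
Q is then a monomial in w, b, y:
δQ/Q = √((δw/w)² + (3·δb/b)² + (3·δy/y)²) = √(0.000664 + 0.0533 + 0.00519) = 0.243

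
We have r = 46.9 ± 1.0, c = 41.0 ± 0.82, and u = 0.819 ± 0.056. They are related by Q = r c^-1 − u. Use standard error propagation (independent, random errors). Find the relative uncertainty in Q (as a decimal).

Let p = r·c^-1 = 1.14. δp/p = √((1·δr/r)² + (-1·δc/c)²) = √(0.000455 + 0.000400) = 0.0292, so δp = 0.0334.
Q = p − u: δQ = √(δp² + δu²) = √(0.00112 + 0.00314) = 0.0652
Q = 0.325, so δQ/Q = 0.0652/0.325 = 0.201.

0.201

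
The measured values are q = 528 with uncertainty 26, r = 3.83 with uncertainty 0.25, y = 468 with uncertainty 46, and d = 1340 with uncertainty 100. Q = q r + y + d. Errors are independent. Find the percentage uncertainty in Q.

5.19%

Let p = q·r = 2020. δp/p = √((1·δq/q)² + (1·δr/r)²) = √(0.00242 + 0.00426) = 0.0818, so δp = 165.
Q = p + y + d: δQ = √(δp² + δy² + δd²) = √(27300 + 2120 + 10000) = 199
Q = 3830, so δQ/Q = 199/3830 = 0.0519.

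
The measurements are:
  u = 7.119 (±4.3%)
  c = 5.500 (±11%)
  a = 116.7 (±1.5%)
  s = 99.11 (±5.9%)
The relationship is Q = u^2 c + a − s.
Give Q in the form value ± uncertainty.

296.3 ± 39.4

Let p = u^2·c = 278.7. δp/p = √((2·δu/u)² + (1·δc/c)²) = √(0.00740 + 0.0121) = 0.140, so δp = 38.9.
Q = p + a − s: δQ = √(δp² + δa² + δs²) = √(1510 + 3.06 + 34.2) = 39.4
Q = 296.3.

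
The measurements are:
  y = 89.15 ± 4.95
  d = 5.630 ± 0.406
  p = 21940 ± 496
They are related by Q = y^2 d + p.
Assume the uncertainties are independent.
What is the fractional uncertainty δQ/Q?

0.0892

Let w = y^2·d = 44750. δw/w = √((2·δy/y)² + (1·δd/d)²) = √(0.0123 + 0.00520) = 0.132, so δw = 5920.
Q = w + p: δQ = √(δw² + δp²) = √(3.51e+07 + 2.46e+05) = 5950
Q = 66690, so δQ/Q = 5950/66690 = 0.0892.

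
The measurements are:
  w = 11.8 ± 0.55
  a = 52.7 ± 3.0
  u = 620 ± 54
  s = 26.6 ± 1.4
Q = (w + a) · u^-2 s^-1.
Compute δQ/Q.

Let h = w + a = 64.5. δh = √(δw² + δa²) = √(0.303 + 9.00) = 3.05, so δh/h = 0.0473.
Q is then a monomial in h, u, s:
δQ/Q = √((δh/h)² + (-2·δu/u)² + (-1·δs/s)²) = √(0.00224 + 0.0303 + 0.00277) = 0.188

0.188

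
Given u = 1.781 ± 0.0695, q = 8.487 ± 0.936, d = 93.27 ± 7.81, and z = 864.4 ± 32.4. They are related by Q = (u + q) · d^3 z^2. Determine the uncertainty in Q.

1.73e+12

Let w = u + q = 10.27. δw = √(δu² + δq²) = √(0.00483 + 0.876) = 0.939, so δw/w = 0.0914.
Q is then a monomial in w, d, z:
δQ/Q = √((δw/w)² + (3·δd/d)² + (2·δz/z)²) = √(0.00836 + 0.0631 + 0.00562) = 0.278
Q = 6.225e+12, so δQ = 0.278 × 6.225e+12 = 1.73e+12.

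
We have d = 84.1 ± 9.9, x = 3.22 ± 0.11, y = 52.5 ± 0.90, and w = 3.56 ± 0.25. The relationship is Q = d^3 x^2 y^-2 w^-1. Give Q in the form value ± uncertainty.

629 ± 231

Since Q is a product/quotient, work with relative uncertainties:
  (3·δd/d)² = (3×0.118)² = 0.125;  (2·δx/x)² = (2×0.0342)² = 0.00467;  (-2·δy/y)² = (-2×0.0171)² = 0.00118;  (-1·δw/w)² = (-1×0.0702)² = 0.00493
δQ/Q = √(0.135) = 0.368
Q = 629, so δQ = 0.368 × 629 = 231.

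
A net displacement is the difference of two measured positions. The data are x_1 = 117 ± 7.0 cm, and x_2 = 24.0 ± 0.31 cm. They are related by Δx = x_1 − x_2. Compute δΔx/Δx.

Each term contributes (cᵢ δxᵢ)² to (δΔx)²:
  (δx_1)² = 49.0;  (δx_2)² = 0.0961
δΔx = √(49.1) = 7.01 cm
Δx = 93.0 cm, so δΔx/Δx = 7.01/93.0 = 0.0753.

0.0753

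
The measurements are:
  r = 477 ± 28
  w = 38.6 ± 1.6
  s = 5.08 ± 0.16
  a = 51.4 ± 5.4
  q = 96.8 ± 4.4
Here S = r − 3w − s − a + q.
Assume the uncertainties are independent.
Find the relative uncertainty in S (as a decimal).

Each term contributes (cᵢ δxᵢ)² to (δS)²:
  (δr)² = 784;  (3·δw)² = 23.0;  (δs)² = 0.0256;  (δa)² = 29.2;  (δq)² = 19.4
δS = √(856) = 29.3
S = 402, so δS/S = 29.3/402 = 0.0728.

0.0728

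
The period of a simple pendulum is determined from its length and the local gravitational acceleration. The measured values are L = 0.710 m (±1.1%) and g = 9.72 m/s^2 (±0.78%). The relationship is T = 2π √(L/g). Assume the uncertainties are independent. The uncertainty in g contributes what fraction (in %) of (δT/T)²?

33.5%

(δT/T)² = (½·δL/L)² + (−½·δg/g)²
  L term: (0.5×0.0110)² = 3.03e-05
  g term: (-0.5×0.00780)² = 1.52e-05
Total = 4.55e-05. Share from g = 1.52e-05/4.55e-05 = 0.335.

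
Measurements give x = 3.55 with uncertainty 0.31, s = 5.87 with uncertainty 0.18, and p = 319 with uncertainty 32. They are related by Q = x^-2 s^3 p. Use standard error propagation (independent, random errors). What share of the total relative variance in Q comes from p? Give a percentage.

20.5%

(δQ/Q)² = (-2·δx/x)² + (3·δs/s)² + (1·δp/p)²
  x term: (-2×0.0873)² = 0.0305
  s term: (3×0.0307)² = 0.00846
  p term: (1×0.100)² = 0.0101
Total = 0.0490. Share from p = 0.0101/0.0490 = 0.205.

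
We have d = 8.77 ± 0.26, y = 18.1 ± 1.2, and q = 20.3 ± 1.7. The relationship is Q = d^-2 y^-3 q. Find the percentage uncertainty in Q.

22.4%

Q is a product of powers, so relative uncertainties combine in quadrature:
  (-2·δd/d)² = (-2×0.0296)² = 0.00352;  (-3·δy/y)² = (-3×0.0663)² = 0.0396;  (1·δq/q)² = (1×0.0837)² = 0.00701
δQ/Q = √(0.0501) = 0.224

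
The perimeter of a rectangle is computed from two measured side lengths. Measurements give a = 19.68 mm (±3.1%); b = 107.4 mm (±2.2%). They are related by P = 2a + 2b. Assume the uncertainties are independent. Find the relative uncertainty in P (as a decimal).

Absolute uncertainties add in quadrature for a linear combination:
  (2·δa)² = 1.49;  (2·δb)² = 22.3
δP = √(23.8) = 4.88 mm
P = 254.2 mm, so δP/P = 4.88/254.2 = 0.0192.

0.0192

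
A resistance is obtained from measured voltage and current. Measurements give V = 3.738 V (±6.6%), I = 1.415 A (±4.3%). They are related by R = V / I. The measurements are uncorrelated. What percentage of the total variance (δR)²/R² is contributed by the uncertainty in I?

(δR/R)² = (1·δV/V)² + (-1·δI/I)²
  V term: (1×0.0660)² = 0.00436
  I term: (-1×0.0430)² = 0.00185
Total = 0.00621. Share from I = 0.00185/0.00621 = 0.298.

29.8%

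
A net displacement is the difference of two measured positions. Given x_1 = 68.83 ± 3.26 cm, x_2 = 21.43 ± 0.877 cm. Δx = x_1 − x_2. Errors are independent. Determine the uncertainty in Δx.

3.38 cm

Δx is a linear combination, so absolute uncertainties add in quadrature:
  (δx_1)² = 10.6;  (δx_2)² = 0.769
δΔx = √(11.4) = 3.38 cm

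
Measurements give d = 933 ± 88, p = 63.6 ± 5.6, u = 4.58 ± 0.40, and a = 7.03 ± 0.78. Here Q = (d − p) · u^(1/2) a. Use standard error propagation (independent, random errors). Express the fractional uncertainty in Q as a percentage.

15.7%

Let w = d − p = 869. δw = √(δd² + δp²) = √(7740 + 31.4) = 88.2, so δw/w = 0.101.
Q is then a monomial in w, u, a:
δQ/Q = √((δw/w)² + (½·δu/u)² + (1·δa/a)²) = √(0.0103 + 0.00191 + 0.0123) = 0.157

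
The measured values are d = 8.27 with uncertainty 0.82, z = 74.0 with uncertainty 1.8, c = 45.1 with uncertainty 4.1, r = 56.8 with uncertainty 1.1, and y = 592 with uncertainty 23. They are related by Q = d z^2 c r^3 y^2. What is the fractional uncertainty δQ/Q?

Each factor contributes (exponent × relative error)² to (δQ/Q)²:
  (1·δd/d)² = (1×0.0992)² = 0.00983;  (2·δz/z)² = (2×0.0243)² = 0.00237;  (1·δc/c)² = (1×0.0909)² = 0.00826;  (3·δr/r)² = (3×0.0194)² = 0.00338;  (2·δy/y)² = (2×0.0389)² = 0.00604
δQ/Q = √(0.0299) = 0.173

0.173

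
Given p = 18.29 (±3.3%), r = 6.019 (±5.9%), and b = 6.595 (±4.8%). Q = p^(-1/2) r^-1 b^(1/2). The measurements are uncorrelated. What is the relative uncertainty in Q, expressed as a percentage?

Each factor contributes (exponent × relative error)² to (δQ/Q)²:
  (−½·δp/p)² = (-0.5×0.0330)² = 0.000272;  (-1·δr/r)² = (-1×0.0590)² = 0.00348;  (½·δb/b)² = (0.5×0.0480)² = 0.000576
δQ/Q = √(0.00433) = 0.0658

6.58%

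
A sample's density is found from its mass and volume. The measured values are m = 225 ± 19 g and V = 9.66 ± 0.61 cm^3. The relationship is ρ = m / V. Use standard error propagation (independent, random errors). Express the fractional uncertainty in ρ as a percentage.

10.5%

ρ is a product of powers, so relative uncertainties combine in quadrature:
  (1·δm/m)² = (1×0.0844)² = 0.00713;  (-1·δV/V)² = (-1×0.0631)² = 0.00399
δρ/ρ = √(0.0111) = 0.105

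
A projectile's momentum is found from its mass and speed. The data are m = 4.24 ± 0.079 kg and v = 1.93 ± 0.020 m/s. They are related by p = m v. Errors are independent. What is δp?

Relative error in a monomial: (δp/p)² = Σ (nᵢ · δxᵢ/xᵢ)².
  (1·δm/m)² = (1×0.0186)² = 0.000347;  (1·δv/v)² = (1×0.0104)² = 0.000107
δp/p = √(0.000455) = 0.0213
p = 8.18 kg·m/s, so δp = 0.0213 × 8.18 = 0.174 kg·m/s.

0.174 kg·m/s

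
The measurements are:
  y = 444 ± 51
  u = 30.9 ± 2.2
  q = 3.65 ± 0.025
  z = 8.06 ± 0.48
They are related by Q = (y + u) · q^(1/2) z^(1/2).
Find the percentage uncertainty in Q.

Let w = y + u = 475. δw = √(δy² + δu²) = √(2600 + 4.84) = 51.0, so δw/w = 0.107.
Q is then a monomial in w, q, z:
δQ/Q = √((δw/w)² + (½·δq/q)² + (½·δz/z)²) = √(0.0116 + 1.17e-05 + 0.000887) = 0.112

11.2%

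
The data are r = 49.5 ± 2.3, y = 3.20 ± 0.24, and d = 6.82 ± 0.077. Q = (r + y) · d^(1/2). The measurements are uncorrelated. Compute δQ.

Let u = r + y = 52.7. δu = √(δr² + δy²) = √(5.29 + 0.0576) = 2.31, so δu/u = 0.0439.
Q is then a monomial in u, d:
δQ/Q = √((δu/u)² + (½·δd/d)²) = √(0.00193 + 3.19e-05) = 0.0442
Q = 138, so δQ = 0.0442 × 138 = 6.09.

6.09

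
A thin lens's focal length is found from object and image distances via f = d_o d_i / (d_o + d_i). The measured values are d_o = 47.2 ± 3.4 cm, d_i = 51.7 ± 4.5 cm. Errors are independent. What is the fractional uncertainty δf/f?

0.0561

∂f/∂d_o = (d_i/(d_o+d_i))² = 0.273;  ∂f/∂d_i = (d_o/(d_o+d_i))² = 0.228
δf = √((∂f/∂d_o · δd_o)² + (∂f/∂d_i · δd_i)²) = √(0.863 + 1.05) = 1.38 cm
f = 24.7 cm, so δf/f = 1.38/24.7 = 0.0561.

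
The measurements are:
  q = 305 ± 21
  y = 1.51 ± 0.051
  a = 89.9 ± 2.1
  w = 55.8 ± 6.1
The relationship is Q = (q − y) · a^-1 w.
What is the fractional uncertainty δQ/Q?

Let u = q − y = 303. δu = √(δq² + δy²) = √(441 + 0.00260) = 21.0, so δu/u = 0.0692.
Q is then a monomial in u, a, w:
δQ/Q = √((δu/u)² + (-1·δa/a)² + (1·δw/w)²) = √(0.00479 + 0.000546 + 0.0120) = 0.131

0.131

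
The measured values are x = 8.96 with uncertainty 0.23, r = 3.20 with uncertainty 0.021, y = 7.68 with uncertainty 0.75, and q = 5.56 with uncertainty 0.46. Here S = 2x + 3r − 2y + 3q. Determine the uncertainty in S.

Absolute uncertainties add in quadrature for a linear combination:
  (2·δx)² = 0.212;  (3·δr)² = 0.00397;  (2·δy)² = 2.25;  (3·δq)² = 1.90
δS = √(4.37) = 2.09

2.09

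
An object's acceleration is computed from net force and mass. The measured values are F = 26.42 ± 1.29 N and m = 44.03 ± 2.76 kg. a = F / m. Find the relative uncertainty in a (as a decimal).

0.0795

Products/powers → add relative errors in quadrature, weighted by exponent:
  (1·δF/F)² = (1×0.0488)² = 0.00238;  (-1·δm/m)² = (-1×0.0627)² = 0.00393
δa/a = √(0.00631) = 0.0795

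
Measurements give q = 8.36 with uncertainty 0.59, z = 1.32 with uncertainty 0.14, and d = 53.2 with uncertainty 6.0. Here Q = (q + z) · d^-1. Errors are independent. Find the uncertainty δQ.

Let u = q + z = 9.68. δu = √(δq² + δz²) = √(0.348 + 0.0196) = 0.606, so δu/u = 0.0626.
Q is then a monomial in u, d:
δQ/Q = √((δu/u)² + (-1·δd/d)²) = √(0.00392 + 0.0127) = 0.129
Q = 0.182, so δQ = 0.129 × 0.182 = 0.0235.

0.0235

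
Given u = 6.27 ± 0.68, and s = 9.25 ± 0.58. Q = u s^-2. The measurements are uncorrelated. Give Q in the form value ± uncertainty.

0.0733 ± 0.0121

Each factor contributes (exponent × relative error)² to (δQ/Q)²:
  (1·δu/u)² = (1×0.108)² = 0.0118;  (-2·δs/s)² = (-2×0.0627)² = 0.0157
δQ/Q = √(0.0275) = 0.166
Q = 0.0733, so δQ = 0.166 × 0.0733 = 0.0121.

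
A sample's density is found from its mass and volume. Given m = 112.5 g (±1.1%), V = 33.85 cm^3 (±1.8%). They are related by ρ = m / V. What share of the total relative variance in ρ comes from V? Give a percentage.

72.8%

(δρ/ρ)² = (1·δm/m)² + (-1·δV/V)²
  m term: (1×0.0110)² = 0.000121
  V term: (-1×0.0180)² = 0.000324
Total = 0.000445. Share from V = 0.000324/0.000445 = 0.728.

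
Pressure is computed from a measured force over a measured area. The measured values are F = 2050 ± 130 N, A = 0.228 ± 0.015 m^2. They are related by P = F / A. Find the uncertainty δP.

822 Pa

Products/powers → add relative errors in quadrature, weighted by exponent:
  (1·δF/F)² = (1×0.0634)² = 0.00402;  (-1·δA/A)² = (-1×0.0658)² = 0.00433
δP/P = √(0.00835) = 0.0914
P = 8990 Pa, so δP = 0.0914 × 8990 = 822 Pa.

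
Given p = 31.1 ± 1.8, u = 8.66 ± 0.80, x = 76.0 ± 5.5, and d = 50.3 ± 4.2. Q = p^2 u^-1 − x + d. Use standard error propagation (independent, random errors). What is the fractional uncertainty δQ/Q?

0.209

Let w = p^2·u^-1 = 112. δw/w = √((2·δp/p)² + (-1·δu/u)²) = √(0.0134 + 0.00853) = 0.148, so δw = 16.5.
Q = w − x + d: δQ = √(δw² + δx² + δd²) = √(274 + 30.2 + 17.6) = 17.9
Q = 86.0, so δQ/Q = 17.9/86.0 = 0.209.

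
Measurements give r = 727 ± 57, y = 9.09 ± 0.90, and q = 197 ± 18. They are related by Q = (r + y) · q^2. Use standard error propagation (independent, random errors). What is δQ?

5.67e+06

Let u = r + y = 736. δu = √(δr² + δy²) = √(3250 + 0.810) = 57.0, so δu/u = 0.0774.
Q is then a monomial in u, q:
δQ/Q = √((δu/u)² + (2·δq/q)²) = √(0.00600 + 0.0334) = 0.198
Q = 2.86e+07, so δQ = 0.198 × 2.86e+07 = 5.67e+06.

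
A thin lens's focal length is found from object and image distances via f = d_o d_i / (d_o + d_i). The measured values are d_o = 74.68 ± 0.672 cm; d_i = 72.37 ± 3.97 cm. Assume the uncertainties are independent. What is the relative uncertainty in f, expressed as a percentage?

2.82%

∂f/∂d_o = (d_i/(d_o+d_i))² = 0.242;  ∂f/∂d_i = (d_o/(d_o+d_i))² = 0.258
δf = √((∂f/∂d_o · δd_o)² + (∂f/∂d_i · δd_i)²) = √(0.0265 + 1.05) = 1.04 cm
f = 36.75 cm, so δf/f = 1.04/36.75 = 0.0282.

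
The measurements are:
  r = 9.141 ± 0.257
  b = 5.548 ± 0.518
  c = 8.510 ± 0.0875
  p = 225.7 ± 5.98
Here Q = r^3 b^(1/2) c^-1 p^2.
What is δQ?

1.19e+06

Q is a product of powers, so relative uncertainties combine in quadrature:
  (3·δr/r)² = (3×0.0281)² = 0.00711;  (½·δb/b)² = (0.5×0.0934)² = 0.00218;  (-1·δc/c)² = (-1×0.0103)² = 0.000106;  (2·δp/p)² = (2×0.0265)² = 0.00281
δQ/Q = √(0.0122) = 0.110
Q = 1.077e+07, so δQ = 0.110 × 1.077e+07 = 1.19e+06.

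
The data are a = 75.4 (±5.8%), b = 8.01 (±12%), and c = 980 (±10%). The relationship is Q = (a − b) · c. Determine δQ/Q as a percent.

12.0%

Let u = a − b = 67.4. δu = √(δa² + δb²) = √(19.1 + 0.924) = 4.48, so δu/u = 0.0664.
Q is then a monomial in u, c:
δQ/Q = √((δu/u)² + (1·δc/c)²) = √(0.00441 + 0.0100) = 0.120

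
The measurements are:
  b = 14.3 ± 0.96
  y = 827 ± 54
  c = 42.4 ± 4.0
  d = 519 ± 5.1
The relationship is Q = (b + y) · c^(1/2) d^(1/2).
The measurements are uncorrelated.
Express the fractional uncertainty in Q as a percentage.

7.98%

Let u = b + y = 841. δu = √(δb² + δy²) = √(0.922 + 2920) = 54.0, so δu/u = 0.0642.
Q is then a monomial in u, c, d:
δQ/Q = √((δu/u)² + (½·δc/c)² + (½·δd/d)²) = √(0.00412 + 0.00222 + 2.41e-05) = 0.0798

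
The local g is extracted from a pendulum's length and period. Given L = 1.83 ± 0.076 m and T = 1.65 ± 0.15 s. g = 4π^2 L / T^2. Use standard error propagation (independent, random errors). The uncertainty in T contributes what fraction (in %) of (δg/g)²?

95.0%

(δg/g)² = (1·δL/L)² + (-2·δT/T)²
  L term: (1×0.0415)² = 0.00172
  T term: (-2×0.0909)² = 0.0331
Total = 0.0348. Share from T = 0.0331/0.0348 = 0.950.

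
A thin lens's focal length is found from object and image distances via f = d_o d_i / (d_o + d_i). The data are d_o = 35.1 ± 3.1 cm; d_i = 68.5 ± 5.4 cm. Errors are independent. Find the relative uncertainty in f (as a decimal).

∂f/∂d_o = (d_i/(d_o+d_i))² = 0.437;  ∂f/∂d_i = (d_o/(d_o+d_i))² = 0.115
δf = √((∂f/∂d_o · δd_o)² + (∂f/∂d_i · δd_i)²) = √(1.84 + 0.384) = 1.49 cm
f = 23.2 cm, so δf/f = 1.49/23.2 = 0.0642.

0.0642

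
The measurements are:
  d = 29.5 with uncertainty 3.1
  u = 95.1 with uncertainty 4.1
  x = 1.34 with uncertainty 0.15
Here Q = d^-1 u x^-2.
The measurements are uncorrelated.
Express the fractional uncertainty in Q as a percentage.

Q is a product of powers, so relative uncertainties combine in quadrature:
  (-1·δd/d)² = (-1×0.105)² = 0.0110;  (1·δu/u)² = (1×0.0431)² = 0.00186;  (-2·δx/x)² = (-2×0.112)² = 0.0501
δQ/Q = √(0.0630) = 0.251

25.1%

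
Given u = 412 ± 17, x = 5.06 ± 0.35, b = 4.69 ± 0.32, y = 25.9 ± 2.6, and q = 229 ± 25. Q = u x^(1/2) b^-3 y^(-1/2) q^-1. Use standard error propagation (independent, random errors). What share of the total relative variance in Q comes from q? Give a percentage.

(δQ/Q)² = (1·δu/u)² + (½·δx/x)² + (-3·δb/b)² + (−½·δy/y)² + (-1·δq/q)²
  u term: (1×0.0413)² = 0.00170
  x term: (0.5×0.0692)² = 0.00120
  b term: (-3×0.0682)² = 0.0419
  y term: (-0.5×0.100)² = 0.00252
  q term: (-1×0.109)² = 0.0119
Total = 0.0592. Share from q = 0.0119/0.0592 = 0.201.

20.1%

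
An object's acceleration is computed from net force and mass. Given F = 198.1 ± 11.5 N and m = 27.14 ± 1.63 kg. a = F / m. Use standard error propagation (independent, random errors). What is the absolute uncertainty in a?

0.610 m/s^2

For a monomial a ∝ F, m^-1, fractional errors add in quadrature:
  (1·δF/F)² = (1×0.0581)² = 0.00337;  (-1·δm/m)² = (-1×0.0601)² = 0.00361
δa/a = √(0.00698) = 0.0835
a = 7.299 m/s^2, so δa = 0.0835 × 7.299 = 0.610 m/s^2.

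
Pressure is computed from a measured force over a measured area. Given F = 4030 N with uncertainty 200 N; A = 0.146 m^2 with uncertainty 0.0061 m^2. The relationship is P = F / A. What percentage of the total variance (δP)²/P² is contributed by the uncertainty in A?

41.5%

(δP/P)² = (1·δF/F)² + (-1·δA/A)²
  F term: (1×0.0496)² = 0.00246
  A term: (-1×0.0418)² = 0.00175
Total = 0.00421. Share from A = 0.00175/0.00421 = 0.415.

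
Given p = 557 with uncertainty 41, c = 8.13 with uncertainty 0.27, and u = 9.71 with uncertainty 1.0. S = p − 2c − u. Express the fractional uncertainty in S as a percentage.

Absolute uncertainties add in quadrature for a linear combination:
  (δp)² = 1680;  (2·δc)² = 0.292;  (δu)² = 1.00
δS = √(1680) = 41.0
S = 531, so δS/S = 41.0/531 = 0.0772.

7.72%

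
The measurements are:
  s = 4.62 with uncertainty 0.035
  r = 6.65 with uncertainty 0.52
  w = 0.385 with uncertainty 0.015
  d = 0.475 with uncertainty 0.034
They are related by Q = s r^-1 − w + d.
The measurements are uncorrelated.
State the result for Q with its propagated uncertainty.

0.785 ± 0.0660

Let p = s·r^-1 = 0.695. δp/p = √((1·δs/s)² + (-1·δr/r)²) = √(5.74e-05 + 0.00611) = 0.0786, so δp = 0.0546.
Q = p − w + d: δQ = √(δp² + δw² + δd²) = √(0.00298 + 0.000225 + 0.00116) = 0.0660
Q = 0.785.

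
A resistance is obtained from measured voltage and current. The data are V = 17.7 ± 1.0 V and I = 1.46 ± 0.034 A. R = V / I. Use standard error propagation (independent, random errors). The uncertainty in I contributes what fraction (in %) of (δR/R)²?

14.5%

(δR/R)² = (1·δV/V)² + (-1·δI/I)²
  V term: (1×0.0565)² = 0.00319
  I term: (-1×0.0233)² = 0.000542
Total = 0.00373. Share from I = 0.000542/0.00373 = 0.145.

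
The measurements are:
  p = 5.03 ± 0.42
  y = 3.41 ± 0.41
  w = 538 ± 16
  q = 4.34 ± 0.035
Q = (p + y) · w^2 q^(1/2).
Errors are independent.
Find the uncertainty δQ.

Let u = p + y = 8.44. δu = √(δp² + δy²) = √(0.176 + 0.168) = 0.587, so δu/u = 0.0695.
Q is then a monomial in u, w, q:
δQ/Q = √((δu/u)² + (2·δw/w)² + (½·δq/q)²) = √(0.00484 + 0.00354 + 1.63e-05) = 0.0916
Q = 5.09e+06, so δQ = 0.0916 × 5.09e+06 = 4.66e+05.

4.66e+05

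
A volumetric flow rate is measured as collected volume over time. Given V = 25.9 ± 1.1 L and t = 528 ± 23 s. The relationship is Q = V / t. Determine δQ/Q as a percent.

6.08%

Each factor contributes (exponent × relative error)² to (δQ/Q)²:
  (1·δV/V)² = (1×0.0425)² = 0.00180;  (-1·δt/t)² = (-1×0.0436)² = 0.00190
δQ/Q = √(0.00370) = 0.0608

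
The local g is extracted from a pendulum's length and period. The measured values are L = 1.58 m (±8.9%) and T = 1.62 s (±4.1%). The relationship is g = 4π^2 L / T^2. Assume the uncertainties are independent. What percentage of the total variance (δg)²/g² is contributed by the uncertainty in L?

54.1%

(δg/g)² = (1·δL/L)² + (-2·δT/T)²
  L term: (1×0.0890)² = 0.00792
  T term: (-2×0.0410)² = 0.00672
Total = 0.0146. Share from L = 0.00792/0.0146 = 0.541.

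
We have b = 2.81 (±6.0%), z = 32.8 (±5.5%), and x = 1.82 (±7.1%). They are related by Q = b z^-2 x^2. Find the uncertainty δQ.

0.00164

Since Q is a product/quotient, work with relative uncertainties:
  (1·δb/b)² = (1×0.0600)² = 0.00360;  (-2·δz/z)² = (-2×0.0550)² = 0.0121;  (2·δx/x)² = (2×0.0710)² = 0.0202
δQ/Q = √(0.0359) = 0.189
Q = 0.00865, so δQ = 0.189 × 0.00865 = 0.00164.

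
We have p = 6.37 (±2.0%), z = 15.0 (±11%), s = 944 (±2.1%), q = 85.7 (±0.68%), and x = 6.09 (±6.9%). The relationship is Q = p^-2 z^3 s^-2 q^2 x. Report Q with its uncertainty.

Since Q is a product/quotient, work with relative uncertainties:
  (-2·δp/p)² = (-2×0.0200)² = 0.00160;  (3·δz/z)² = (3×0.110)² = 0.109;  (-2·δs/s)² = (-2×0.0210)² = 0.00176;  (2·δq/q)² = (2×0.00680)² = 0.000185;  (1·δx/x)² = (1×0.0690)² = 0.00476
δQ/Q = √(0.117) = 0.342
Q = 4.17, so δQ = 0.342 × 4.17 = 1.43.

4.17 ± 1.43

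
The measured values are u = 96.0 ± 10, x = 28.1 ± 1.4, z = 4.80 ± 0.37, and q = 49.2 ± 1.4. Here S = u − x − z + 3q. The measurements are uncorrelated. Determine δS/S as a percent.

5.19%

Absolute uncertainties add in quadrature for a linear combination:
  (δu)² = 100;  (δx)² = 1.96;  (δz)² = 0.137;  (3·δq)² = 17.6
δS = √(120) = 10.9
S = 211, so δS/S = 10.9/211 = 0.0519.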